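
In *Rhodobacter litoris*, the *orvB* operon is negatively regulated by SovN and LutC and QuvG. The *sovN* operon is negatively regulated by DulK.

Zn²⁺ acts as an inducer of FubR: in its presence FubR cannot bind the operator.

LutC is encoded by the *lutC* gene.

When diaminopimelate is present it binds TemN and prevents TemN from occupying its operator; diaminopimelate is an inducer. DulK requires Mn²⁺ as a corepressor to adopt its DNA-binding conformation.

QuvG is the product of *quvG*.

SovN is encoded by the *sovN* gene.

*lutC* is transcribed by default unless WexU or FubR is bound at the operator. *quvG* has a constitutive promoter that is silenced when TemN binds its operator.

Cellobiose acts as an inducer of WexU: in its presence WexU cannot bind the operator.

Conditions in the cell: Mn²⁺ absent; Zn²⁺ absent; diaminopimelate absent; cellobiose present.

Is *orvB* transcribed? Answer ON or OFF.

OFF

Mn²⁺ is absent, so DulK is inactive.
With no repressor bound, *sovN* is transcribed.
So SovN is produced and active.
Cellobiose is present, so WexU is inactive.
Zn²⁺ is absent, so FubR is active.
With repressor FubR bound, *lutC* is not transcribed.
So LutC is not produced.
Diaminopimelate is absent, so TemN is active.
With repressor TemN bound, *quvG* is not transcribed.
So QuvG is not produced.
With repressor SovN bound, *orvB* is not transcribed.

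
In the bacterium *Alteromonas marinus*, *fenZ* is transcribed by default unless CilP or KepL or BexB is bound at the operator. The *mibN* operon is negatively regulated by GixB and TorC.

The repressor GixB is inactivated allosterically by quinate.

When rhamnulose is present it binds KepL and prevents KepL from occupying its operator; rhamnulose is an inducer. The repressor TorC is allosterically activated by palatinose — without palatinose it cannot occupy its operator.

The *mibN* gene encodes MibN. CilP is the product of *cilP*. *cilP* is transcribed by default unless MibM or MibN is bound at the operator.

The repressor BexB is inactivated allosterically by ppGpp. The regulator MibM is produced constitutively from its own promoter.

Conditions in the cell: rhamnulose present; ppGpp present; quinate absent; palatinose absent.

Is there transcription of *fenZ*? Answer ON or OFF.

ON

MibM is produced constitutively and is active.
Quinate is absent, so GixB is active.
Palatinose is absent, so TorC is inactive.
With repressor GixB bound, *mibN* is not transcribed.
So MibN is not produced.
With repressor MibM bound, *cilP* is not transcribed.
So CilP is not produced.
Rhamnulose is present, so KepL is inactive.
ppGpp is present, so BexB is inactive.
With no repressor bound, *fenZ* is transcribed.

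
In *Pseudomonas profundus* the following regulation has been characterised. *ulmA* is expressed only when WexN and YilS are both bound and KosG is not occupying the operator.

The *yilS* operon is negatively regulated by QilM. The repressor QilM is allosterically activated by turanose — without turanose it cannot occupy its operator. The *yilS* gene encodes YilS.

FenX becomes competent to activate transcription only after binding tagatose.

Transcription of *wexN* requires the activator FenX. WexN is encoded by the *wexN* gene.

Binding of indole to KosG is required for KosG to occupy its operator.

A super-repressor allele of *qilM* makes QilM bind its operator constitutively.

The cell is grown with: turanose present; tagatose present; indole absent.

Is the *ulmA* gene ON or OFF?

OFF

Tagatose is present, so FenX is active.
No repressor is bound and FenX is active, so *wexN* is transcribed.
So WexN is produced and active.
QilM is constitutively active in this strain.
With repressor QilM bound, *yilS* is not transcribed.
So YilS is not produced.
Indole is absent, so KosG is inactive.
Required activator YilS is absent, so *ulmA* is not transcribed.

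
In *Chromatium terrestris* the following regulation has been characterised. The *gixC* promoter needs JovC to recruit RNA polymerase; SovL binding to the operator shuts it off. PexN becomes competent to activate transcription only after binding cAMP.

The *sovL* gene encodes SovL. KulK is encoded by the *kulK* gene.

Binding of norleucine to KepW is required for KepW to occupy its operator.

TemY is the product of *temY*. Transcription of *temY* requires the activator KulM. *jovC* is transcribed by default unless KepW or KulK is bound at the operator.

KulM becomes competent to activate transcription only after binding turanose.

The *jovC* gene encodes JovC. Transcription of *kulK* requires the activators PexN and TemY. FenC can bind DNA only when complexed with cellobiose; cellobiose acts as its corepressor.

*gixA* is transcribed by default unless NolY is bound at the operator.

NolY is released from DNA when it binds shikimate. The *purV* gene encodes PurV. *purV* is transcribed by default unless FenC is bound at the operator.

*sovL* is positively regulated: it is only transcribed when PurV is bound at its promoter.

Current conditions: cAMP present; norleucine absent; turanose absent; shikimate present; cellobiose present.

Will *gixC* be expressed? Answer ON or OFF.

ON

Cellobiose is present, so FenC is active.
With repressor FenC bound, *purV* is not transcribed.
So PurV is not produced.
Required activator PurV is absent, so *sovL* is not transcribed.
So SovL is not produced.
Norleucine is absent, so KepW is inactive.
cAMP is present, so PexN is active.
Turanose is absent, so KulM is inactive.
Required activator KulM is absent, so *temY* is not transcribed.
So TemY is not produced.
Required activator TemY is absent, so *kulK* is not transcribed.
So KulK is not produced.
With no repressor bound, *jovC* is transcribed.
So JovC is produced and active.
No repressor is bound and JovC is active, so *gixC* is transcribed.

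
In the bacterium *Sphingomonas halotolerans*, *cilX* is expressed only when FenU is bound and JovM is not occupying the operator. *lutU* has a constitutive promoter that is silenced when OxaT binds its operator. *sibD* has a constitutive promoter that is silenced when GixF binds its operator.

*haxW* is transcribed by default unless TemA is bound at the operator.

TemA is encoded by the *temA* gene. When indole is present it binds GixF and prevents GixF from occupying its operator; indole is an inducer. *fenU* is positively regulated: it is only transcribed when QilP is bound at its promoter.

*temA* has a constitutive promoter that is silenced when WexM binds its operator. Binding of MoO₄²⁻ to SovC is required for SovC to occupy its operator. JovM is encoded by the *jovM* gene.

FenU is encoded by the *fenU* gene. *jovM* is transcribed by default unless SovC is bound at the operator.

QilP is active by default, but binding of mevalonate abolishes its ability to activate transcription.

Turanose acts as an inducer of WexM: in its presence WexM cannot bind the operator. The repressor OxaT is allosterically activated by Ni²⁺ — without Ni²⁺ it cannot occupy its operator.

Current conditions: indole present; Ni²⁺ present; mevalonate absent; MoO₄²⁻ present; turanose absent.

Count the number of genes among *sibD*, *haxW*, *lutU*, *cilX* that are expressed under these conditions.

Indole is present, so GixF is inactive.
With no repressor bound, *sibD* is transcribed.
→ *sibD* is ON.
Turanose is absent, so WexM is active.
With repressor WexM bound, *temA* is not transcribed.
So TemA is not produced.
With no repressor bound, *haxW* is transcribed.
→ *haxW* is ON.
Ni²⁺ is present, so OxaT is active.
With repressor OxaT bound, *lutU* is not transcribed.
→ *lutU* is OFF.
Mevalonate is absent, so QilP is active.
No repressor is bound and QilP is active, so *fenU* is transcribed.
So FenU is produced and active.
MoO₄²⁻ is present, so SovC is active.
With repressor SovC bound, *jovM* is not transcribed.
So JovM is not produced.
No repressor is bound and FenU is active, so *cilX* is transcribed.
→ *cilX* is ON.
3 of the 4 genes are transcribed.

3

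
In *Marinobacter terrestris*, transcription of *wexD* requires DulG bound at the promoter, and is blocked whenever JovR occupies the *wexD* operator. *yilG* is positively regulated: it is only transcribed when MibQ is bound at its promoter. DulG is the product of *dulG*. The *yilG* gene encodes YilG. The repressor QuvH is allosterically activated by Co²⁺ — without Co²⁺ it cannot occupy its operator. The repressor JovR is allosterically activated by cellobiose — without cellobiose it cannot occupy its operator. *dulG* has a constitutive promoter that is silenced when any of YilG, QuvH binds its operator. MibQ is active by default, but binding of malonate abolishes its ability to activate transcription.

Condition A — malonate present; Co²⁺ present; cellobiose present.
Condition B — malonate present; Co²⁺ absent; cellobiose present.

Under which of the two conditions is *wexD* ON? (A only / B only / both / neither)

Condition A:
Malonate is present, so MibQ is inactive.
Required activator MibQ is absent, so *yilG* is not transcribed.
So YilG is not produced.
Co²⁺ is present, so QuvH is active.
With repressor QuvH bound, *dulG* is not transcribed.
So DulG is not produced.
Cellobiose is present, so JovR is active.
With repressor JovR bound, *wexD* is not transcribed.
→ *wexD* is OFF in A.
Condition B:
Malonate is present, so MibQ is inactive.
Required activator MibQ is absent, so *yilG* is not transcribed.
So YilG is not produced.
Co²⁺ is absent, so QuvH is inactive.
With no repressor bound, *dulG* is transcribed.
So DulG is produced and active.
Cellobiose is present, so JovR is active.
With repressor JovR bound, *wexD* is not transcribed.
→ *wexD* is OFF in B.

neither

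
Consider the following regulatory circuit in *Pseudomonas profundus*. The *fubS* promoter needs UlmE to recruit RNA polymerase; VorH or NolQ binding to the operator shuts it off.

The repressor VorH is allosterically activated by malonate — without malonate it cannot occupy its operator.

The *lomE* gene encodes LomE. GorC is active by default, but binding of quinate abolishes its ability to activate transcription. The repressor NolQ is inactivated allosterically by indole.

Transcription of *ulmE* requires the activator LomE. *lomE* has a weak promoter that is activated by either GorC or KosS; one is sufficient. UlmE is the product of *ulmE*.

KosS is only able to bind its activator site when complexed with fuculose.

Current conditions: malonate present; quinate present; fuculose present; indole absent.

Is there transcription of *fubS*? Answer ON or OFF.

OFF

Malonate is present, so VorH is active.
Quinate is present, so GorC is inactive.
Fuculose is present, so KosS is active.
Activator KosS is present, so *lomE* is transcribed.
So LomE is produced and active.
No repressor is bound and LomE is active, so *ulmE* is transcribed.
So UlmE is produced and active.
Indole is absent, so NolQ is active.
With repressor VorH bound, *fubS* is not transcribed.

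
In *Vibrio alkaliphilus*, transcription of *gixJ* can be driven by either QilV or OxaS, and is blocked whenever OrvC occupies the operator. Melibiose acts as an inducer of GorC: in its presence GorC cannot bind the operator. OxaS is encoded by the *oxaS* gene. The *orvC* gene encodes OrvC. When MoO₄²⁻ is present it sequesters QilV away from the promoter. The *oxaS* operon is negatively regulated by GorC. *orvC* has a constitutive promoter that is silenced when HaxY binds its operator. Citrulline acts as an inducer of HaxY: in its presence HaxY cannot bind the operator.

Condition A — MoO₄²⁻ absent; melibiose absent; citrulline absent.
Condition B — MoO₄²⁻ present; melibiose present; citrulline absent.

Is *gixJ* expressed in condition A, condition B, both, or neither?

Condition A:
MoO₄²⁻ is absent, so QilV is active.
Melibiose is absent, so GorC is active.
With repressor GorC bound, *oxaS* is not transcribed.
So OxaS is not produced.
Citrulline is absent, so HaxY is active.
With repressor HaxY bound, *orvC* is not transcribed.
So OrvC is not produced.
Activator QilV is present, so *gixJ* is transcribed.
→ *gixJ* is ON in A.
Condition B:
MoO₄²⁻ is present, so QilV is inactive.
Melibiose is present, so GorC is inactive.
With no repressor bound, *oxaS* is transcribed.
So OxaS is produced and active.
Citrulline is absent, so HaxY is active.
With repressor HaxY bound, *orvC* is not transcribed.
So OrvC is not produced.
Activator OxaS is present, so *gixJ* is transcribed.
→ *gixJ* is ON in B.

both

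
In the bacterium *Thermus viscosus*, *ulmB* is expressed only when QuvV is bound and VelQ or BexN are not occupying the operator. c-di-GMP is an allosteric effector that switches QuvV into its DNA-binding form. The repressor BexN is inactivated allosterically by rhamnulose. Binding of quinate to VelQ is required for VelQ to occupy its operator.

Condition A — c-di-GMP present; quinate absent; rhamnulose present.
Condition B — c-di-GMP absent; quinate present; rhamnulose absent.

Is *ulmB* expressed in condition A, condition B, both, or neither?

A only

Condition A:
c-di-GMP is present, so QuvV is active.
Quinate is absent, so VelQ is inactive.
Rhamnulose is present, so BexN is inactive.
No repressor is bound and QuvV is active, so *ulmB* is transcribed.
→ *ulmB* is ON in A.
Condition B:
c-di-GMP is absent, so QuvV is inactive.
Quinate is present, so VelQ is active.
Rhamnulose is absent, so BexN is active.
With repressor VelQ bound, *ulmB* is not transcribed.
→ *ulmB* is OFF in B.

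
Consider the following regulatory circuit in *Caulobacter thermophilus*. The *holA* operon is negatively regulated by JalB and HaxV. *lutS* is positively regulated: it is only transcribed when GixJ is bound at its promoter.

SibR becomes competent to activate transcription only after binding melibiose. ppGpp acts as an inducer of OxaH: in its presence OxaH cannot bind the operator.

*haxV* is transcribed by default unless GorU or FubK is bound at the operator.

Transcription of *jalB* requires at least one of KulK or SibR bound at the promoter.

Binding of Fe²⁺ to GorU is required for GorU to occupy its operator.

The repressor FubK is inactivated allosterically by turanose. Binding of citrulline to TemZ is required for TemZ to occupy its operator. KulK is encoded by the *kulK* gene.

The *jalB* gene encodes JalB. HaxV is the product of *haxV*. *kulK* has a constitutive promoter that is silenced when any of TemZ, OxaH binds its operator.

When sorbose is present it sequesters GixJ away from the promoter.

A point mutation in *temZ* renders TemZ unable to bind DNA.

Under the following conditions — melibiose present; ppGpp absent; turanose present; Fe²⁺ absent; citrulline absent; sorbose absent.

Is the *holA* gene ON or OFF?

OFF

TemZ is non-functional in this strain, so it has no effect.
ppGpp is absent, so OxaH is active.
With repressor OxaH bound, *kulK* is not transcribed.
So KulK is not produced.
Melibiose is present, so SibR is active.
Activator SibR is present, so *jalB* is transcribed.
So JalB is produced and active.
Fe²⁺ is absent, so GorU is inactive.
Turanose is present, so FubK is inactive.
With no repressor bound, *haxV* is transcribed.
So HaxV is produced and active.
With repressor JalB bound, *holA* is not transcribed.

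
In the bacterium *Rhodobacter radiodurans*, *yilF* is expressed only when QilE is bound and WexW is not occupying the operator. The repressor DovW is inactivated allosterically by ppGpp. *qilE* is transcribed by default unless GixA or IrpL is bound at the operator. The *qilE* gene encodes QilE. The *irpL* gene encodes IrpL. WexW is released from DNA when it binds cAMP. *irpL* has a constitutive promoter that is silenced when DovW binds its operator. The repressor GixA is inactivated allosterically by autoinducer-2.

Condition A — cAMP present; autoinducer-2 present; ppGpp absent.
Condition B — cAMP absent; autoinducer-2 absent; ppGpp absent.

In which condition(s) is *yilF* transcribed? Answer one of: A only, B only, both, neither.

Condition A:
cAMP is present, so WexW is inactive.
Autoinducer-2 is present, so GixA is inactive.
ppGpp is absent, so DovW is active.
With repressor DovW bound, *irpL* is not transcribed.
So IrpL is not produced.
With no repressor bound, *qilE* is transcribed.
So QilE is produced and active.
No repressor is bound and QilE is active, so *yilF* is transcribed.
→ *yilF* is ON in A.
Condition B:
cAMP is absent, so WexW is active.
Autoinducer-2 is absent, so GixA is active.
ppGpp is absent, so DovW is active.
With repressor DovW bound, *irpL* is not transcribed.
So IrpL is not produced.
With repressor GixA bound, *qilE* is not transcribed.
So QilE is not produced.
With repressor WexW bound, *yilF* is not transcribed.
→ *yilF* is OFF in B.

A only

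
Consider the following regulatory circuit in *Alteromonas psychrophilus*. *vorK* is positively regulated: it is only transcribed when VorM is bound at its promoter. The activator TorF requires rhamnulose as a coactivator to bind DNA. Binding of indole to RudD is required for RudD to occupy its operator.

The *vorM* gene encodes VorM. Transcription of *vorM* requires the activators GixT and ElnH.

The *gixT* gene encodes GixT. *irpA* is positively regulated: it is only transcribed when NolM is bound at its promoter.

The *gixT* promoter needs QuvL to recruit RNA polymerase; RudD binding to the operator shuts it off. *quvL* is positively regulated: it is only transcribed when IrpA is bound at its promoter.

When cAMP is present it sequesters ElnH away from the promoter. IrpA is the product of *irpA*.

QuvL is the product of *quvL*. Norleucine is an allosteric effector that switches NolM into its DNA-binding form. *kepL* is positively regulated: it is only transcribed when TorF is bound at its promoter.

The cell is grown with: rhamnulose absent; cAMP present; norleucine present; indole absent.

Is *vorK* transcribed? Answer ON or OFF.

Norleucine is present, so NolM is active.
No repressor is bound and NolM is active, so *irpA* is transcribed.
So IrpA is produced and active.
No repressor is bound and IrpA is active, so *quvL* is transcribed.
So QuvL is produced and active.
Indole is absent, so RudD is inactive.
No repressor is bound and QuvL is active, so *gixT* is transcribed.
So GixT is produced and active.
cAMP is present, so ElnH is inactive.
Required activator ElnH is absent, so *vorM* is not transcribed.
So VorM is not produced.
Required activator VorM is absent, so *vorK* is not transcribed.

OFF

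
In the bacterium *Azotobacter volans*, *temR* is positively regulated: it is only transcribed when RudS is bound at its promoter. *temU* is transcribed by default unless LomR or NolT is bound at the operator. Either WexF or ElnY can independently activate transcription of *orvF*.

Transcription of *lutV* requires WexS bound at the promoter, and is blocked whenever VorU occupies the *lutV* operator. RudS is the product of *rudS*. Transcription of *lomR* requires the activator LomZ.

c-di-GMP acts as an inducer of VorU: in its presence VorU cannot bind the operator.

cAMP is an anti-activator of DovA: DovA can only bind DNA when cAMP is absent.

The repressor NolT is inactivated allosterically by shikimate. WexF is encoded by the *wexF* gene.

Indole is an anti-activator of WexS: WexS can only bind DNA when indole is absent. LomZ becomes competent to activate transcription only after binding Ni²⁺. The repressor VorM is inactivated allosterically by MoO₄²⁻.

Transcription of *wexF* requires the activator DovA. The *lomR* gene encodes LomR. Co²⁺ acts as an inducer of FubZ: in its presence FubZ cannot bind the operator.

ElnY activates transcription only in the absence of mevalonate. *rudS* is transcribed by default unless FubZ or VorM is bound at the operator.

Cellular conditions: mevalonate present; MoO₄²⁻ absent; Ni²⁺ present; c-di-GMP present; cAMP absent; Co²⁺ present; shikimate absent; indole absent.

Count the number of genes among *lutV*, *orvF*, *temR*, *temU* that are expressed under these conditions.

Indole is absent, so WexS is active.
c-di-GMP is present, so VorU is inactive.
No repressor is bound and WexS is active, so *lutV* is transcribed.
→ *lutV* is ON.
cAMP is absent, so DovA is active.
No repressor is bound and DovA is active, so *wexF* is transcribed.
So WexF is produced and active.
Mevalonate is present, so ElnY is inactive.
Activator WexF is present, so *orvF* is transcribed.
→ *orvF* is ON.
Co²⁺ is present, so FubZ is inactive.
MoO₄²⁻ is absent, so VorM is active.
With repressor VorM bound, *rudS* is not transcribed.
So RudS is not produced.
Required activator RudS is absent, so *temR* is not transcribed.
→ *temR* is OFF.
Ni²⁺ is present, so LomZ is active.
No repressor is bound and LomZ is active, so *lomR* is transcribed.
So LomR is produced and active.
Shikimate is absent, so NolT is active.
With repressor LomR bound, *temU* is not transcribed.
→ *temU* is OFF.
2 of the 4 genes are transcribed.

2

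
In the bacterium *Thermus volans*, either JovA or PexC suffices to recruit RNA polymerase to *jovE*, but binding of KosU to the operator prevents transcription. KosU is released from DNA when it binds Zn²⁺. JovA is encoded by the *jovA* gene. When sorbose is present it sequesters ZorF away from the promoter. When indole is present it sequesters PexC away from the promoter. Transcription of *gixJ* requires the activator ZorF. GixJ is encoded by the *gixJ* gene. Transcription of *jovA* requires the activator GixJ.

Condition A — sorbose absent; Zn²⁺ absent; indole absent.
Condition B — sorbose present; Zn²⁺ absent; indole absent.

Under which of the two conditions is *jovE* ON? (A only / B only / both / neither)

Condition A:
Sorbose is absent, so ZorF is active.
No repressor is bound and ZorF is active, so *gixJ* is transcribed.
So GixJ is produced and active.
No repressor is bound and GixJ is active, so *jovA* is transcribed.
So JovA is produced and active.
Zn²⁺ is absent, so KosU is active.
Indole is absent, so PexC is active.
With repressor KosU bound, *jovE* is not transcribed.
→ *jovE* is OFF in A.
Condition B:
Sorbose is present, so ZorF is inactive.
Required activator ZorF is absent, so *gixJ* is not transcribed.
So GixJ is not produced.
Required activator GixJ is absent, so *jovA* is not transcribed.
So JovA is not produced.
Zn²⁺ is absent, so KosU is active.
Indole is absent, so PexC is active.
With repressor KosU bound, *jovE* is not transcribed.
→ *jovE* is OFF in B.

neither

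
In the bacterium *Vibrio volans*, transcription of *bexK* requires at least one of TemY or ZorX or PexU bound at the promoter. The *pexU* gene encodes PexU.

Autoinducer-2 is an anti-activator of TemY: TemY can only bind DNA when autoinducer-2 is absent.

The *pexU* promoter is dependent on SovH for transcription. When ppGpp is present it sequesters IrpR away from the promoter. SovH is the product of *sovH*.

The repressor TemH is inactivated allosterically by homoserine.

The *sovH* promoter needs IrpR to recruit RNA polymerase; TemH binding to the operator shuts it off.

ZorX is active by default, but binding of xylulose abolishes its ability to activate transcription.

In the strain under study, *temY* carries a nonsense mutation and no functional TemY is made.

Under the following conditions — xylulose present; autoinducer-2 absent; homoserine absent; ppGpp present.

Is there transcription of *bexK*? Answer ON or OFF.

OFF

TemY is non-functional in this strain, so it has no effect.
Xylulose is present, so ZorX is inactive.
Homoserine is absent, so TemH is active.
ppGpp is present, so IrpR is inactive.
With repressor TemH bound, *sovH* is not transcribed.
So SovH is not produced.
Required activator SovH is absent, so *pexU* is not transcribed.
So PexU is not produced.
No activator is available at the *bexK* promoter, so *bexK* is not transcribed.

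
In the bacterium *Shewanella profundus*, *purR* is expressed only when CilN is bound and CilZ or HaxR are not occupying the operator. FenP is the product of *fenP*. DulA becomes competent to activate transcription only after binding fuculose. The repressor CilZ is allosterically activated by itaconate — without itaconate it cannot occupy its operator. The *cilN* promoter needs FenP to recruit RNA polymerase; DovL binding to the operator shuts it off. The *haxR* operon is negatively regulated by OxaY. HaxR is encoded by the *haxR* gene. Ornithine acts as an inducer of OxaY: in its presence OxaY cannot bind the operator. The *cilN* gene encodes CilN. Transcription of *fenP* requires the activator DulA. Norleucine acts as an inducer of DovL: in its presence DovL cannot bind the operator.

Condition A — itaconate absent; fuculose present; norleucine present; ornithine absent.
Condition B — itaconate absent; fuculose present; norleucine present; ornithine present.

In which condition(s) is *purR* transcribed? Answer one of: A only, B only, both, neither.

A only

Condition A:
Itaconate is absent, so CilZ is inactive.
Fuculose is present, so DulA is active.
No repressor is bound and DulA is active, so *fenP* is transcribed.
So FenP is produced and active.
Norleucine is present, so DovL is inactive.
No repressor is bound and FenP is active, so *cilN* is transcribed.
So CilN is produced and active.
Ornithine is absent, so OxaY is active.
With repressor OxaY bound, *haxR* is not transcribed.
So HaxR is not produced.
No repressor is bound and CilN is active, so *purR* is transcribed.
→ *purR* is ON in A.
Condition B:
Itaconate is absent, so CilZ is inactive.
Fuculose is present, so DulA is active.
No repressor is bound and DulA is active, so *fenP* is transcribed.
So FenP is produced and active.
Norleucine is present, so DovL is inactive.
No repressor is bound and FenP is active, so *cilN* is transcribed.
So CilN is produced and active.
Ornithine is present, so OxaY is inactive.
With no repressor bound, *haxR* is transcribed.
So HaxR is produced and active.
With repressor HaxR bound, *purR* is not transcribed.
→ *purR* is OFF in B.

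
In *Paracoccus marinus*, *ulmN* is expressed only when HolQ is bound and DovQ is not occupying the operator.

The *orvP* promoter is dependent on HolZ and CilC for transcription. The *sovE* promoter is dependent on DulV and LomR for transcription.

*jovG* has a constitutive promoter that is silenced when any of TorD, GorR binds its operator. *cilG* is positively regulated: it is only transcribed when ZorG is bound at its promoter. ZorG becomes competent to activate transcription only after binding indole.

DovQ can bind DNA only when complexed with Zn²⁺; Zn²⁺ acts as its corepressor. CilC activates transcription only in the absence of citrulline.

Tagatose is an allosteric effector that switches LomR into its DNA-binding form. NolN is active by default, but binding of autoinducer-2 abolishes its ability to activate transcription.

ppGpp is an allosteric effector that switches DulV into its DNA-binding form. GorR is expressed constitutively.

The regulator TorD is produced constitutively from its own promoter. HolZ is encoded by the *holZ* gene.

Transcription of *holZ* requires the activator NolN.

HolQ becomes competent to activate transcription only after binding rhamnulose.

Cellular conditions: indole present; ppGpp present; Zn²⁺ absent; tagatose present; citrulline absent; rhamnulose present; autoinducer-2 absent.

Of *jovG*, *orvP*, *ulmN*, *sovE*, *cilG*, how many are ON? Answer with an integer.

TorD is produced constitutively and is active.
GorR is produced constitutively and is active.
With repressor TorD bound, *jovG* is not transcribed.
→ *jovG* is OFF.
Autoinducer-2 is absent, so NolN is active.
No repressor is bound and NolN is active, so *holZ* is transcribed.
So HolZ is produced and active.
Citrulline is absent, so CilC is active.
No repressor is bound and HolZ and CilC are active, so *orvP* is transcribed.
→ *orvP* is ON.
Rhamnulose is present, so HolQ is active.
Zn²⁺ is absent, so DovQ is inactive.
No repressor is bound and HolQ is active, so *ulmN* is transcribed.
→ *ulmN* is ON.
ppGpp is present, so DulV is active.
Tagatose is present, so LomR is active.
No repressor is bound and DulV and LomR are active, so *sovE* is transcribed.
→ *sovE* is ON.
Indole is present, so ZorG is active.
No repressor is bound and ZorG is active, so *cilG* is transcribed.
→ *cilG* is ON.
4 of the 5 genes are transcribed.

4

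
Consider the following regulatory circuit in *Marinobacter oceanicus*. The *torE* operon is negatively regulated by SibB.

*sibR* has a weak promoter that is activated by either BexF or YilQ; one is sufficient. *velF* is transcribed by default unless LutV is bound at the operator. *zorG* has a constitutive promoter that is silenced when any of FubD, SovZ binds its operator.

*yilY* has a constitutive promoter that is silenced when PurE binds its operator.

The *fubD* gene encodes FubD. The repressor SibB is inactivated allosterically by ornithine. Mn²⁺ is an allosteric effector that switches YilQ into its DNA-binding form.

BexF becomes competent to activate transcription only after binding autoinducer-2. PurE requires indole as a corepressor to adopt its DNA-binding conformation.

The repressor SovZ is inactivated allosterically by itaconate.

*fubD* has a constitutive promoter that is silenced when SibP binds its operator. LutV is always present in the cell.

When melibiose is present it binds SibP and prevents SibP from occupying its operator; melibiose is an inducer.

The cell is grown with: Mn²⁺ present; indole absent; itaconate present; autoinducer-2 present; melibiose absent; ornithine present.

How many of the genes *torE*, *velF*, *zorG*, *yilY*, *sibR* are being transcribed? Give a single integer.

4

Ornithine is present, so SibB is inactive.
With no repressor bound, *torE* is transcribed.
→ *torE* is ON.
LutV is produced constitutively and is active.
With repressor LutV bound, *velF* is not transcribed.
→ *velF* is OFF.
Melibiose is absent, so SibP is active.
With repressor SibP bound, *fubD* is not transcribed.
So FubD is not produced.
Itaconate is present, so SovZ is inactive.
With no repressor bound, *zorG* is transcribed.
→ *zorG* is ON.
Indole is absent, so PurE is inactive.
With no repressor bound, *yilY* is transcribed.
→ *yilY* is ON.
Autoinducer-2 is present, so BexF is active.
Mn²⁺ is present, so YilQ is active.
Activator BexF is present, so *sibR* is transcribed.
→ *sibR* is ON.
4 of the 5 genes are transcribed.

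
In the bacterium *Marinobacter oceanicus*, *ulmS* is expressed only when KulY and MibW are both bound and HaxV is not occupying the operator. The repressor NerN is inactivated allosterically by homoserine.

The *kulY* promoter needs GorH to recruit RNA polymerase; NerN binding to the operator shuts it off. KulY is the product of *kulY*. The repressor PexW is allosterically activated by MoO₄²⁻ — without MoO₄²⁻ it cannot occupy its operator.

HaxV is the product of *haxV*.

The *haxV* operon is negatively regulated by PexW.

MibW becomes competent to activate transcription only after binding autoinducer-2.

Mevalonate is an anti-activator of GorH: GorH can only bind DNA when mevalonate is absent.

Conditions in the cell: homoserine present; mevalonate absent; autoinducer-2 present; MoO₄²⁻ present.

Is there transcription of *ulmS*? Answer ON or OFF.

Mevalonate is absent, so GorH is active.
Homoserine is present, so NerN is inactive.
No repressor is bound and GorH is active, so *kulY* is transcribed.
So KulY is produced and active.
MoO₄²⁻ is present, so PexW is active.
With repressor PexW bound, *haxV* is not transcribed.
So HaxV is not produced.
Autoinducer-2 is present, so MibW is active.
No repressor is bound and KulY and MibW are active, so *ulmS* is transcribed.

ON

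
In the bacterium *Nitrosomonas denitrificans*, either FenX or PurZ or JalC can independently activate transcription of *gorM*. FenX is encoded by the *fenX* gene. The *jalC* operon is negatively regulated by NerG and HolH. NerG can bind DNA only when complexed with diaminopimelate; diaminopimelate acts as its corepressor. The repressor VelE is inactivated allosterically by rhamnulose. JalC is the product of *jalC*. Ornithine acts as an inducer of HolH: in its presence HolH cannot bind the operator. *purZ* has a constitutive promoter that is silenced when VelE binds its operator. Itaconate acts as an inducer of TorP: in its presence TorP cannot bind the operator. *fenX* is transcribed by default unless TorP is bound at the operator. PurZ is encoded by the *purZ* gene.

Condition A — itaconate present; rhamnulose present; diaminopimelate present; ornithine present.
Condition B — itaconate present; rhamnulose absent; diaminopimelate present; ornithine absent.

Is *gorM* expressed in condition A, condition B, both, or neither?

Condition A:
Itaconate is present, so TorP is inactive.
With no repressor bound, *fenX* is transcribed.
So FenX is produced and active.
Rhamnulose is present, so VelE is inactive.
With no repressor bound, *purZ* is transcribed.
So PurZ is produced and active.
Diaminopimelate is present, so NerG is active.
Ornithine is present, so HolH is inactive.
With repressor NerG bound, *jalC* is not transcribed.
So JalC is not produced.
Activator FenX is present, so *gorM* is transcribed.
→ *gorM* is ON in A.
Condition B:
Itaconate is present, so TorP is inactive.
With no repressor bound, *fenX* is transcribed.
So FenX is produced and active.
Rhamnulose is absent, so VelE is active.
With repressor VelE bound, *purZ* is not transcribed.
So PurZ is not produced.
Diaminopimelate is present, so NerG is active.
Ornithine is absent, so HolH is active.
With repressor NerG bound, *jalC* is not transcribed.
So JalC is not produced.
Activator FenX is present, so *gorM* is transcribed.
→ *gorM* is ON in B.

both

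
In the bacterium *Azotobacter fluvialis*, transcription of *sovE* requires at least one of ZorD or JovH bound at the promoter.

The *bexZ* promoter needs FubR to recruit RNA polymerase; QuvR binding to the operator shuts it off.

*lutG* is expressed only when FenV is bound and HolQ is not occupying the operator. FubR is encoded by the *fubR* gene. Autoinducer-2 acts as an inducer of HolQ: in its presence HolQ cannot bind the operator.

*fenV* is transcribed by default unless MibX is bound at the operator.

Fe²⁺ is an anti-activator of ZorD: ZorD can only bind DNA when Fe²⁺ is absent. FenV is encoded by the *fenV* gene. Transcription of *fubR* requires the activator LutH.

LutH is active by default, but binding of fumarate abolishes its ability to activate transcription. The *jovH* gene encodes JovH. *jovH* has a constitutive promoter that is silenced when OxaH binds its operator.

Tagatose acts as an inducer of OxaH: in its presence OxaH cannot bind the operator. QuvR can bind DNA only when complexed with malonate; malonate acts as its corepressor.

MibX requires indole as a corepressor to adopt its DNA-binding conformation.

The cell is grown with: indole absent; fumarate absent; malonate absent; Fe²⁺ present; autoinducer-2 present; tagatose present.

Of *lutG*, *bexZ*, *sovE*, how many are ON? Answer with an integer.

3

Autoinducer-2 is present, so HolQ is inactive.
Indole is absent, so MibX is inactive.
With no repressor bound, *fenV* is transcribed.
So FenV is produced and active.
No repressor is bound and FenV is active, so *lutG* is transcribed.
→ *lutG* is ON.
Malonate is absent, so QuvR is inactive.
Fumarate is absent, so LutH is active.
No repressor is bound and LutH is active, so *fubR* is transcribed.
So FubR is produced and active.
No repressor is bound and FubR is active, so *bexZ* is transcribed.
→ *bexZ* is ON.
Fe²⁺ is present, so ZorD is inactive.
Tagatose is present, so OxaH is inactive.
With no repressor bound, *jovH* is transcribed.
So JovH is produced and active.
Activator JovH is present, so *sovE* is transcribed.
→ *sovE* is ON.
3 of the 3 genes are transcribed.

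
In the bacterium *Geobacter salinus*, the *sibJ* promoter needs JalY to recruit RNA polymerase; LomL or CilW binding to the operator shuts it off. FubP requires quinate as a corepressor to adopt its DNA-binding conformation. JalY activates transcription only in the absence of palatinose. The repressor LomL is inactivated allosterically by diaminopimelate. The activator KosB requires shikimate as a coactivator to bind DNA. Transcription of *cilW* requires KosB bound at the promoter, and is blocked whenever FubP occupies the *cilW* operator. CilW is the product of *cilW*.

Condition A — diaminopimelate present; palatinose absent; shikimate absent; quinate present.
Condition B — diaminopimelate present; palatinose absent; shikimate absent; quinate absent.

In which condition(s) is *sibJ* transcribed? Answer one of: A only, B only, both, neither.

Condition A:
Diaminopimelate is present, so LomL is inactive.
Palatinose is absent, so JalY is active.
Shikimate is absent, so KosB is inactive.
Quinate is present, so FubP is active.
With repressor FubP bound, *cilW* is not transcribed.
So CilW is not produced.
No repressor is bound and JalY is active, so *sibJ* is transcribed.
→ *sibJ* is ON in A.
Condition B:
Diaminopimelate is present, so LomL is inactive.
Palatinose is absent, so JalY is active.
Shikimate is absent, so KosB is inactive.
Quinate is absent, so FubP is inactive.
Required activator KosB is absent, so *cilW* is not transcribed.
So CilW is not produced.
No repressor is bound and JalY is active, so *sibJ* is transcribed.
→ *sibJ* is ON in B.

both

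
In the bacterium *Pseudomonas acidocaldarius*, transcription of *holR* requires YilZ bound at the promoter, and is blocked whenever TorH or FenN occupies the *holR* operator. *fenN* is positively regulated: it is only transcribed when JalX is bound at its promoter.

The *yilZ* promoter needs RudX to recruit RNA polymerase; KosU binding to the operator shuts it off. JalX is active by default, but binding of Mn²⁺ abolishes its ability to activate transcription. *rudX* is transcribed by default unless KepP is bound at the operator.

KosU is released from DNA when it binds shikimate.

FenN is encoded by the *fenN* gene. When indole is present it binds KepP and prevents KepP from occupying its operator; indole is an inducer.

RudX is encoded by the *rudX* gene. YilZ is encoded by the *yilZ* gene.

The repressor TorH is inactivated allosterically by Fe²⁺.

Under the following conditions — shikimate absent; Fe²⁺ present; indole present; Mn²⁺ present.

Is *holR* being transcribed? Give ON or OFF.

OFF

Fe²⁺ is present, so TorH is inactive.
Mn²⁺ is present, so JalX is inactive.
Required activator JalX is absent, so *fenN* is not transcribed.
So FenN is not produced.
Indole is present, so KepP is inactive.
With no repressor bound, *rudX* is transcribed.
So RudX is produced and active.
Shikimate is absent, so KosU is active.
With repressor KosU bound, *yilZ* is not transcribed.
So YilZ is not produced.
Required activator YilZ is absent, so *holR* is not transcribed.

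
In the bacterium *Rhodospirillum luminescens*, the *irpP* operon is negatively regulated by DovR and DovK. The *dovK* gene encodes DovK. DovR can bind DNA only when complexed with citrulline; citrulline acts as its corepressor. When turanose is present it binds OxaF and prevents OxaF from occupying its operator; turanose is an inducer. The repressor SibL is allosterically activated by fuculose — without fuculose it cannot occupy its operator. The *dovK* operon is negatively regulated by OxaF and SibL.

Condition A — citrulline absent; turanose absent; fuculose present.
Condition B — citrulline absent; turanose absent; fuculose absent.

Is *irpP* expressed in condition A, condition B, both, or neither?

both

Condition A:
Citrulline is absent, so DovR is inactive.
Turanose is absent, so OxaF is active.
Fuculose is present, so SibL is active.
With repressor OxaF bound, *dovK* is not transcribed.
So DovK is not produced.
With no repressor bound, *irpP* is transcribed.
→ *irpP* is ON in A.
Condition B:
Citrulline is absent, so DovR is inactive.
Turanose is absent, so OxaF is active.
Fuculose is absent, so SibL is inactive.
With repressor OxaF bound, *dovK* is not transcribed.
So DovK is not produced.
With no repressor bound, *irpP* is transcribed.
→ *irpP* is ON in B.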